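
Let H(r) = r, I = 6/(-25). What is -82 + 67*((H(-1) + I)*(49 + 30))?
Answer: -166133/25 ≈ -6645.3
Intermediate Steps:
I = -6/25 (I = 6*(-1/25) = -6/25 ≈ -0.24000)
-82 + 67*((H(-1) + I)*(49 + 30)) = -82 + 67*((-1 - 6/25)*(49 + 30)) = -82 + 67*(-31/25*79) = -82 + 67*(-2449/25) = -82 - 164083/25 = -166133/25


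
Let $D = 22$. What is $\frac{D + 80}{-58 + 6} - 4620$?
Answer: $- \frac{120171}{26} \approx -4622.0$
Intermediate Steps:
$\frac{D + 80}{-58 + 6} - 4620 = \frac{22 + 80}{-58 + 6} - 4620 = \frac{102}{-52} - 4620 = 102 \left(- \frac{1}{52}\right) - 4620 = - \frac{51}{26} - 4620 = - \frac{120171}{26}$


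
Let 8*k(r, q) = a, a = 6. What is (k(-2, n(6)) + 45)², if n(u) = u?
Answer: 33489/16 ≈ 2093.1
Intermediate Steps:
k(r, q) = ¾ (k(r, q) = (⅛)*6 = ¾)
(k(-2, n(6)) + 45)² = (¾ + 45)² = (183/4)² = 33489/16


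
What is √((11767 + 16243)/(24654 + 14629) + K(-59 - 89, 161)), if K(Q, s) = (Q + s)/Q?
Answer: √5283077844271/2906942 ≈ 0.79069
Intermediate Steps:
K(Q, s) = (Q + s)/Q
√((11767 + 16243)/(24654 + 14629) + K(-59 - 89, 161)) = √((11767 + 16243)/(24654 + 14629) + ((-59 - 89) + 161)/(-59 - 89)) = √(28010/39283 + (-148 + 161)/(-148)) = √(28010*(1/39283) - 1/148*13) = √(28010/39283 - 13/148) = √(3634801/5813884) = √5283077844271/2906942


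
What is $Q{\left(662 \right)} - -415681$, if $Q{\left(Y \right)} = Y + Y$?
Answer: $417005$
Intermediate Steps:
$Q{\left(Y \right)} = 2 Y$
$Q{\left(662 \right)} - -415681 = 2 \cdot 662 - -415681 = 1324 + 415681 = 417005$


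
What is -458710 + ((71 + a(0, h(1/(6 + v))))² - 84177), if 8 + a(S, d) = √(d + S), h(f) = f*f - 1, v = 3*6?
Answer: -310417343/576 + 105*I*√23/4 ≈ -5.3892e+5 + 125.89*I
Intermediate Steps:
v = 18
h(f) = -1 + f² (h(f) = f² - 1 = -1 + f²)
a(S, d) = -8 + √(S + d) (a(S, d) = -8 + √(d + S) = -8 + √(S + d))
-458710 + ((71 + a(0, h(1/(6 + v))))² - 84177) = -458710 + ((71 + (-8 + √(0 + (-1 + (1/(6 + 18))²))))² - 84177) = -458710 + ((71 + (-8 + √(0 + (-1 + (1/24)²))))² - 84177) = -458710 + ((71 + (-8 + √(0 + (-1 + 1/576))))² - 84177) = -458710 + ((71 + (-8 + √(0 - 575/576)))² - 84177) = -458710 + ((71 + (-8 + √(-575/576)))² - 84177) = -458710 + ((71 + (-8 + 5*I*√23/24))² - 84177) = -458710 + ((63 + 5*I*√23/24)² - 84177) = -458710 + (-84177 + (63 + 5*I*√23/24)²) = -542887 + (63 + 5*I*√23/24)²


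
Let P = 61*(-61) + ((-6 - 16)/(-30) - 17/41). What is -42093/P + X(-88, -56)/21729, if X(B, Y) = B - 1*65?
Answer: 187384254216/16573570217 ≈ 11.306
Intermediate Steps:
X(B, Y) = -65 + B (X(B, Y) = B - 65 = -65 + B)
P = -2288219/615 (P = -3721 + (-22*(-1/30) - 17*1/41) = -3721 + (11/15 - 17/41) = -3721 + 196/615 = -2288219/615 ≈ -3720.7)
-42093/P + X(-88, -56)/21729 = -42093/(-2288219/615) + (-65 - 88)/21729 = -42093*(-615/2288219) - 153*1/21729 = 25887195/2288219 - 51/7243 = 187384254216/16573570217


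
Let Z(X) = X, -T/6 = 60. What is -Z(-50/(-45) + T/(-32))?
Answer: -445/36 ≈ -12.361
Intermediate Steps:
T = -360 (T = -6*60 = -360)
-Z(-50/(-45) + T/(-32)) = -(-50/(-45) - 360/(-32)) = -(-50*(-1/45) - 360*(-1/32)) = -(10/9 + 45/4) = -1*445/36 = -445/36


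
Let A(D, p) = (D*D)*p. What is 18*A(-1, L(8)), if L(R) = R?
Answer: 144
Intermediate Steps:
A(D, p) = p*D² (A(D, p) = D²*p = p*D²)
18*A(-1, L(8)) = 18*(8*(-1)²) = 18*(8*1) = 18*8 = 144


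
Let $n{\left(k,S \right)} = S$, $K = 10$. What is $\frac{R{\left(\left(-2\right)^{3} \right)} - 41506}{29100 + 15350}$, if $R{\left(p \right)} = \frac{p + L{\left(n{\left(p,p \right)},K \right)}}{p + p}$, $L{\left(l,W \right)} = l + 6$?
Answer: $- \frac{332043}{355600} \approx -0.93375$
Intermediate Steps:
$L{\left(l,W \right)} = 6 + l$
$R{\left(p \right)} = \frac{6 + 2 p}{2 p}$ ($R{\left(p \right)} = \frac{p + \left(6 + p\right)}{p + p} = \frac{6 + 2 p}{2 p}$)
$\frac{R{\left(\left(-2\right)^{3} \right)} - 41506}{29100 + 15350} = \frac{\frac{3 + \left(-2\right)^{3}}{\left(-2\right)^{3}} - 41506}{29100 + 15350} = \frac{\frac{3 - 8}{-8} - 41506}{44450} = \left(\left(- \frac{1}{8}\right) \left(-5\right) - 41506\right) \frac{1}{44450} = \left(\frac{5}{8} - 41506\right) \frac{1}{44450} = \left(- \frac{332043}{8}\right) \frac{1}{44450} = - \frac{332043}{355600}$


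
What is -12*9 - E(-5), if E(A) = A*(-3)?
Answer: -123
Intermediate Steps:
E(A) = -3*A
-12*9 - E(-5) = -12*9 - (-3)*(-5) = -108 - 1*15 = -108 - 15 = -123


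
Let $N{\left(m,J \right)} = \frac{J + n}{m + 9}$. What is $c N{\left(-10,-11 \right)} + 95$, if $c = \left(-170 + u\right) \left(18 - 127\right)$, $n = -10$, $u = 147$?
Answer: $52742$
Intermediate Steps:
$N{\left(m,J \right)} = \frac{-10 + J}{9 + m}$ ($N{\left(m,J \right)} = \frac{J - 10}{m + 9} = \frac{-10 + J}{9 + m}$)
$c = 2507$ ($c = \left(-170 + 147\right) \left(18 - 127\right) = \left(-23\right) \left(-109\right) = 2507$)
$c N{\left(-10,-11 \right)} + 95 = 2507 \frac{-10 - 11}{9 - 10} + 95 = 2507 \frac{1}{-1} \left(-21\right) + 95 = 2507 \left(\left(-1\right) \left(-21\right)\right) + 95 = 2507 \cdot 21 + 95 = 52647 + 95 = 52742$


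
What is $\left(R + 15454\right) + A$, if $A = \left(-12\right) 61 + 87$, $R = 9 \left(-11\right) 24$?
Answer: $12433$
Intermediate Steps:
$R = -2376$ ($R = \left(-99\right) 24 = -2376$)
$A = -645$ ($A = -732 + 87 = -645$)
$\left(R + 15454\right) + A = \left(-2376 + 15454\right) - 645 = 13078 - 645 = 12433$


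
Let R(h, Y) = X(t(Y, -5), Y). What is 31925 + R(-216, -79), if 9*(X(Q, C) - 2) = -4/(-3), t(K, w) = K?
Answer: 862033/27 ≈ 31927.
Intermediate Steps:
X(Q, C) = 58/27 (X(Q, C) = 2 + (-4/(-3))/9 = 2 + (-4*(-1/3))/9 = 2 + (1/9)*(4/3) = 2 + 4/27 = 58/27)
R(h, Y) = 58/27
31925 + R(-216, -79) = 31925 + 58/27 = 862033/27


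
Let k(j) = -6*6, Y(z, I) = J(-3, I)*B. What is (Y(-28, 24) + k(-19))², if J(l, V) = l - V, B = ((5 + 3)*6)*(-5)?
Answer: 41525136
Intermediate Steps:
B = -240 (B = (8*6)*(-5) = 48*(-5) = -240)
Y(z, I) = 720 + 240*I (Y(z, I) = (-3 - I)*(-240) = 720 + 240*I)
k(j) = -36
(Y(-28, 24) + k(-19))² = ((720 + 240*24) - 36)² = ((720 + 5760) - 36)² = (6480 - 36)² = 6444² = 41525136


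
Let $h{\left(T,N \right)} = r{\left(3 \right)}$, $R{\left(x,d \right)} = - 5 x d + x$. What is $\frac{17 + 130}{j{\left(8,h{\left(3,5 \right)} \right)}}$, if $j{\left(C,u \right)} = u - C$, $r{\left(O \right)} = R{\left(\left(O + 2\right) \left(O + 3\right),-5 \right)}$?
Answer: $\frac{147}{772} \approx 0.19041$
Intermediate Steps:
$R{\left(x,d \right)} = x - 5 d x$ ($R{\left(x,d \right)} = - 5 d x + x = x - 5 d x$)
$r{\left(O \right)} = 26 \left(2 + O\right) \left(3 + O\right)$ ($r{\left(O \right)} = \left(O + 2\right) \left(O + 3\right) \left(1 - -25\right) = \left(2 + O\right) \left(3 + O\right) \left(1 + 25\right) = \left(2 + O\right) \left(3 + O\right) 26 = 26 \left(2 + O\right) \left(3 + O\right)$)
$h{\left(T,N \right)} = 780$ ($h{\left(T,N \right)} = 156 + 26 \cdot 3^{2} + 130 \cdot 3 = 156 + 26 \cdot 9 + 390 = 156 + 234 + 390 = 780$)
$\frac{17 + 130}{j{\left(8,h{\left(3,5 \right)} \right)}} = \frac{17 + 130}{780 - 8} = \frac{147}{780 - 8} = \frac{147}{772}$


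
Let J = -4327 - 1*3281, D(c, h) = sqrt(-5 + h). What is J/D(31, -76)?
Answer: 2536*I/3 ≈ 845.33*I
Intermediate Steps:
J = -7608 (J = -4327 - 3281 = -7608)
J/D(31, -76) = -7608/sqrt(-5 - 76) = -7608*(-I/9) = -(-2536)*I/3 = 2536*I/3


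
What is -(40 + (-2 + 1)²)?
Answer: -41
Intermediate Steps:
-(40 + (-2 + 1)²) = -(40 + (-1)²) = -(40 + 1) = -1*41 = -41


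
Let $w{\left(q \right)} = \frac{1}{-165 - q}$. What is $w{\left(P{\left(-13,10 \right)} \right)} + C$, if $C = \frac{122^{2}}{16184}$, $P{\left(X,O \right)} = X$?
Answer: $\frac{280773}{307496} \approx 0.91309$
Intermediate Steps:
$C = \frac{3721}{4046}$ ($C = 14884 \cdot \frac{1}{16184} = \frac{3721}{4046} \approx 0.91967$)
$w{\left(P{\left(-13,10 \right)} \right)} + C = - \frac{1}{165 - 13} + \frac{3721}{4046} = - \frac{1}{152} + \frac{3721}{4046} = \frac{280773}{307496}$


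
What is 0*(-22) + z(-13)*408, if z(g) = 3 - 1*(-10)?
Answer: 5304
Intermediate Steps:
z(g) = 13 (z(g) = 3 + 10 = 13)
0*(-22) + z(-13)*408 = 0*(-22) + 13*408 = 0 + 5304 = 5304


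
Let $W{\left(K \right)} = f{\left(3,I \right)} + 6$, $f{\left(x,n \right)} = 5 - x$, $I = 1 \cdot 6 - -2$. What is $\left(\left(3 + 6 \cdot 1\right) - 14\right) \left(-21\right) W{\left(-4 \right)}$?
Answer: $840$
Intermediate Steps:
$I = 8$ ($I = 6 + 2 = 8$)
$W{\left(K \right)} = 8$ ($W{\left(K \right)} = \left(5 - 3\right) + 6 = 2 + 6 = 8$)
$\left(\left(3 + 6 \cdot 1\right) - 14\right) \left(-21\right) W{\left(-4 \right)} = \left(\left(3 + 6 \cdot 1\right) - 14\right) \left(-21\right) 8 = \left(\left(3 + 6\right) - 14\right) \left(-21\right) 8 = \left(9 - 14\right) \left(-21\right) 8 = \left(-5\right) \left(-21\right) 8 = 105 \cdot 8 = 840$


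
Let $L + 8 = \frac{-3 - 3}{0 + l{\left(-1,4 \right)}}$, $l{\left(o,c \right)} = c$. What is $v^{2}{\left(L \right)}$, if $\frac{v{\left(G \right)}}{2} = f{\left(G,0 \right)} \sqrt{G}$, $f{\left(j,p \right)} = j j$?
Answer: $- \frac{2476099}{8} \approx -3.0951 \cdot 10^{5}$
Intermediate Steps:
$f{\left(j,p \right)} = j^{2}$
$L = - \frac{19}{2}$ ($L = -8 + \frac{-3 - 3}{0 + 4} = -8 - \frac{6}{4} = -8 - \frac{3}{2} = - \frac{19}{2} \approx -9.5$)
$v{\left(G \right)} = 2 G^{\frac{5}{2}}$ ($v{\left(G \right)} = 2 G^{2} \sqrt{G} = 2 G^{\frac{5}{2}}$)
$v^{2}{\left(L \right)} = \left(2 \left(- \frac{19}{2}\right)^{\frac{5}{2}}\right)^{2} = \left(2 \frac{361 i \sqrt{38}}{8}\right)^{2} = \left(\frac{361 i \sqrt{38}}{4}\right)^{2} = - \frac{2476099}{8}$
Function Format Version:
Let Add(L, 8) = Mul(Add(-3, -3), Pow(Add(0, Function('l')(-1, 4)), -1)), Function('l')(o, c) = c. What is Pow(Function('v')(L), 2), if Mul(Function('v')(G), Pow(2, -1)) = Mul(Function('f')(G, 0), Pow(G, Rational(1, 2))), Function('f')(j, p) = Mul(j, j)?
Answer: Rational(-2476099, 8) ≈ -3.0951e+5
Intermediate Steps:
Function('f')(j, p) = Pow(j, 2)
L = Rational(-19, 2) (L = Add(-8, Mul(Add(-3, -3), Pow(Add(0, 4), -1))) = Add(-8, Mul(-6, Pow(4, -1))) = Add(-8, Mul(-6, Rational(1, 4))) = Add(-8, Rational(-3, 2)) = Rational(-19, 2) ≈ -9.5000)
Function('v')(G) = Mul(2, Pow(G, Rational(5, 2))) (Function('v')(G) = Mul(2, Mul(Pow(G, 2), Pow(G, Rational(1, 2)))) = Mul(2, Pow(G, Rational(5, 2))))
Pow(Function('v')(L), 2) = Pow(Mul(2, Pow(Rational(-19, 2), Rational(5, 2))), 2) = Pow(Mul(2, Mul(Rational(361, 8), I, Pow(38, Rational(1, 2)))), 2) = Pow(Mul(Rational(361, 4), I, Pow(38, Rational(1, 2))), 2) = Rational(-2476099, 8)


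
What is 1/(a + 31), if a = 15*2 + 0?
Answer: 1/61 ≈ 0.016393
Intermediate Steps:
a = 30 (a = 30 + 0 = 30)
1/(a + 31) = 1/(30 + 31) = 1/61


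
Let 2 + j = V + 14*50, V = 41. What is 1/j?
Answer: 1/739 ≈ 0.0013532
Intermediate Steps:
j = 739 (j = -2 + (41 + 14*50) = -2 + (41 + 700) = -2 + 741 = 739)
1/j = 1/739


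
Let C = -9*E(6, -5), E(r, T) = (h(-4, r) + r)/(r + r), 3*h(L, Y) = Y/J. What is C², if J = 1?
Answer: 36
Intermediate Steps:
h(L, Y) = Y/3 (h(L, Y) = (Y/1)/3 = (Y*1)/3 = Y/3)
E(r, T) = ⅔ (E(r, T) = (r/3 + r)/(r + r) = (4*r/3)/((2*r)) = (4*r/3)*(1/(2*r)) = ⅔)
C = -6 (C = -9*⅔ = -6)
C² = (-6)² = 36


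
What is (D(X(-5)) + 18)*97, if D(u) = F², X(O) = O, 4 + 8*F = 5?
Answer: 111841/64 ≈ 1747.5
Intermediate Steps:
F = ⅛ (F = -½ + (⅛)*5 = -½ + 5/8 = ⅛ ≈ 0.12500)
D(u) = 1/64 (D(u) = (⅛)² = 1/64)
(D(X(-5)) + 18)*97 = (1/64 + 18)*97 = (1153/64)*97 = 111841/64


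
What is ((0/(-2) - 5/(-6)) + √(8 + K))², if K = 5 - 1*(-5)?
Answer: 673/36 + 5*√2 ≈ 25.766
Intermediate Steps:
K = 10 (K = 5 + 5 = 10)
((0/(-2) - 5/(-6)) + √(8 + K))² = ((0/(-2) - 5/(-6)) + √(8 + 10))² = ((0*(-½) - 5*(-⅙)) + √18)² = ((0 + ⅚) + 3*√2)² = (⅚ + 3*√2)²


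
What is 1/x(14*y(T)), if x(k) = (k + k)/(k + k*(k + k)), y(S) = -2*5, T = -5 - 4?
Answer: -279/2 ≈ -139.50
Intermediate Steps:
T = -9
y(S) = -10
x(k) = 2*k/(k + 2*k²) (x(k) = (2*k)/(k + k*(2*k)) = (2*k)/(k + 2*k²) = 2*k/(k + 2*k²))
1/x(14*y(T)) = 1/(2/(1 + 2*(14*(-10)))) = 1/(2/(1 + 2*(-140))) = 1/(2/(1 - 280)) = 1/(2/(-279)) = 1/(2*(-1/279)) = 1/(-2/279) = -279/2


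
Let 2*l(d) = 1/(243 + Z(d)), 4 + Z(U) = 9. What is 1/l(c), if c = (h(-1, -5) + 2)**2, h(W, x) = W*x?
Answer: 496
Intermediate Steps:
Z(U) = 5 (Z(U) = -4 + 9 = 5)
c = 49 (c = (-1*(-5) + 2)**2 = (5 + 2)**2 = 7**2 = 49)
l(d) = 1/496 (l(d) = 1/(2*(243 + 5)) = (1/2)/248 = (1/2)*(1/248) = 1/496)
1/l(c) = 1/(1/496) = 496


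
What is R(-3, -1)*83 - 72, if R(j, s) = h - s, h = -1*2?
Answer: -155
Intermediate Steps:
h = -2
R(j, s) = -2 - s
R(-3, -1)*83 - 72 = (-2 - 1*(-1))*83 - 72 = (-2 + 1)*83 - 72 = -1*83 - 72 = -83 - 72 = -155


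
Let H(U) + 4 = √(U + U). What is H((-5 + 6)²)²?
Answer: (4 - √2)² ≈ 6.6863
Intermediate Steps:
H(U) = -4 + √2*√U (H(U) = -4 + √(U + U) = -4 + √(2*U) = -4 + √2*√U)
H((-5 + 6)²)² = (-4 + √2*√((-5 + 6)²))² = (-4 + √2*√(1²))² = (-4 + √2*√1)² = (-4 + √2*1)² = (-4 + √2)²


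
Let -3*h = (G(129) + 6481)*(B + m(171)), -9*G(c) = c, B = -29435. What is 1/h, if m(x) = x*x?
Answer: 9/3763600 ≈ 2.3913e-6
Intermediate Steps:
m(x) = x²
G(c) = -c/9
h = 3763600/9 (h = -(-⅑*129 + 6481)*(-29435 + 171²)/3 = -(-43/3 + 6481)*(-29435 + 29241)/3 = -19400*(-194)/9 = -⅓*(-3763600/3) = 3763600/9 ≈ 4.1818e+5)
1/h = 1/(3763600/9) = 9/3763600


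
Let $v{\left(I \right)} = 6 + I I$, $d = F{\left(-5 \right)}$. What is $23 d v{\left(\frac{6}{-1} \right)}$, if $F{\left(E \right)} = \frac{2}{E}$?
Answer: $- \frac{1932}{5} \approx -386.4$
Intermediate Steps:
$d = - \frac{2}{5}$ ($d = \frac{2}{-5} = 2 \left(- \frac{1}{5}\right) = - \frac{2}{5} \approx -0.4$)
$v{\left(I \right)} = 6 + I^{2}$
$23 d v{\left(\frac{6}{-1} \right)} = 23 \left(- \frac{2}{5}\right) \left(6 + \left(\frac{6}{-1}\right)^{2}\right) = - \frac{46 \left(6 + \left(6 \left(-1\right)\right)^{2}\right)}{5} = - \frac{46 \left(6 + \left(-6\right)^{2}\right)}{5} = - \frac{46 \left(6 + 36\right)}{5} = \left(- \frac{46}{5}\right) 42 = - \frac{1932}{5}$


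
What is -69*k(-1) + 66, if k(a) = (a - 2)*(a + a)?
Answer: -348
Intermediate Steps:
k(a) = 2*a*(-2 + a) (k(a) = (-2 + a)*(2*a) = 2*a*(-2 + a))
-69*k(-1) + 66 = -138*(-1)*(-2 - 1) + 66 = -138*(-1)*(-3) + 66 = -69*6 + 66 = -414 + 66 = -348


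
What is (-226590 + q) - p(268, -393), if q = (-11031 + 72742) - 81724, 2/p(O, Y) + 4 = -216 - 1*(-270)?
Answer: -6165076/25 ≈ -2.4660e+5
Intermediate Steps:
p(O, Y) = 1/25 (p(O, Y) = 2/(-4 + (-216 - 1*(-270))) = 2/(-4 + (-216 + 270)) = 2/(-4 + 54) = 2/50 = 2*(1/50) = 1/25)
q = -20013 (q = 61711 - 81724 = -20013)
(-226590 + q) - p(268, -393) = (-226590 - 20013) - 1*1/25 = -246603 - 1/25 = -6165076/25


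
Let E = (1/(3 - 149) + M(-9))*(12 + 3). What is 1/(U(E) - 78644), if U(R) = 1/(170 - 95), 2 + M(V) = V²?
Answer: -75/5898299 ≈ -1.2716e-5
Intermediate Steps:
M(V) = -2 + V²
E = 172995/146 (E = (1/(3 - 149) + (-2 + (-9)²))*(12 + 3) = (1/(-146) + (-2 + 81))*15 = (-1/146 + 79)*15 = (11533/146)*15 = 172995/146 ≈ 1184.9)
U(R) = 1/75
1/(U(E) - 78644) = 1/(1/75 - 78644) = 1/(-5898299/75) = -75/5898299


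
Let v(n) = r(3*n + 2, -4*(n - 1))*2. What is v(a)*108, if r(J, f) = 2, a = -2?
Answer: 432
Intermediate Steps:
v(n) = 4 (v(n) = 2*2 = 4)
v(a)*108 = 4*108 = 432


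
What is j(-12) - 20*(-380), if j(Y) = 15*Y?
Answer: 7420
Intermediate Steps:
j(-12) - 20*(-380) = 15*(-12) - 20*(-380) = -180 + 7600 = 7420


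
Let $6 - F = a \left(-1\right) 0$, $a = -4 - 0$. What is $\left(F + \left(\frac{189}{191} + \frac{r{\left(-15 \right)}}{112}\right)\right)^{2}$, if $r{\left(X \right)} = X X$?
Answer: $\frac{37054325025}{457617664} \approx 80.972$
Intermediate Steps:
$a = -4$ ($a = -4 + 0 = -4$)
$r{\left(X \right)} = X^{2}$
$F = 6$ ($F = 6 - \left(-4\right) \left(-1\right) 0 = 6 - 4 \cdot 0 = 6 - 0 = 6 + 0 = 6$)
$\left(F + \left(\frac{189}{191} + \frac{r{\left(-15 \right)}}{112}\right)\right)^{2} = \left(6 + \left(\frac{189}{191} + \frac{\left(-15\right)^{2}}{112}\right)\right)^{2} = \left(6 + \left(189 \cdot \frac{1}{191} + 225 \cdot \frac{1}{112}\right)\right)^{2} = \left(6 + \left(\frac{189}{191} + \frac{225}{112}\right)\right)^{2} = \left(6 + \frac{64143}{21392}\right)^{2} = \left(\frac{192495}{21392}\right)^{2} = \frac{37054325025}{457617664}$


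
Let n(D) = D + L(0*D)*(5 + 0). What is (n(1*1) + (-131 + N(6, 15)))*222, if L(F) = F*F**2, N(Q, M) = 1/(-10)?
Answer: -144411/5 ≈ -28882.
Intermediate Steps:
N(Q, M) = -1/10
L(F) = F**3
n(D) = D (n(D) = D + (0*D)**3*(5 + 0) = D + 0**3*5 = D + 0*5 = D + 0 = D)
(n(1*1) + (-131 + N(6, 15)))*222 = (1*1 + (-131 - 1/10))*222 = (1 - 1311/10)*222 = -1301/10*222 = -144411/5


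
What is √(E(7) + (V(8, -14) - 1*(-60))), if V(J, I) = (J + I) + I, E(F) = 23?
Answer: 3*√7 ≈ 7.9373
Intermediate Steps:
V(J, I) = J + 2*I (V(J, I) = (I + J) + I = J + 2*I)
√(E(7) + (V(8, -14) - 1*(-60))) = √(23 + ((8 + 2*(-14)) - 1*(-60))) = √(23 + ((8 - 28) + 60)) = √(23 + (-20 + 60)) = √(23 + 40) = √63 = 3*√7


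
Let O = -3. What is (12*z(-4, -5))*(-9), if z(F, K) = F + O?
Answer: 756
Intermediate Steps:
z(F, K) = -3 + F (z(F, K) = F - 3 = -3 + F)
(12*z(-4, -5))*(-9) = (12*(-3 - 4))*(-9) = (12*(-7))*(-9) = -84*(-9) = 756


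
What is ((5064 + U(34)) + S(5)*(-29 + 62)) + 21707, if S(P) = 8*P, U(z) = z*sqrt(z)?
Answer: 28091 + 34*sqrt(34) ≈ 28289.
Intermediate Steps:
U(z) = z**(3/2)
((5064 + U(34)) + S(5)*(-29 + 62)) + 21707 = ((5064 + 34**(3/2)) + (8*5)*(-29 + 62)) + 21707 = ((5064 + 34*sqrt(34)) + 40*33) + 21707 = ((5064 + 34*sqrt(34)) + 1320) + 21707 = (6384 + 34*sqrt(34)) + 21707 = 28091 + 34*sqrt(34)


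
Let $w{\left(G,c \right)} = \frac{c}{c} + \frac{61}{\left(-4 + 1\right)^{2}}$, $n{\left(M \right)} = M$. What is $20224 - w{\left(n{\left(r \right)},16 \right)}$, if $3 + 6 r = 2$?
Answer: $\frac{181946}{9} \approx 20216.0$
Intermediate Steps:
$r = - \frac{1}{6}$ ($r = - \frac{1}{2} + \frac{1}{6} \cdot 2 = - \frac{1}{2} + \frac{1}{3} = - \frac{1}{6} \approx -0.16667$)
$w{\left(G,c \right)} = \frac{70}{9}$ ($w{\left(G,c \right)} = 1 + \frac{61}{\left(-3\right)^{2}} = 1 + \frac{61}{9} = \frac{70}{9}$)
$20224 - w{\left(n{\left(r \right)},16 \right)} = 20224 - \frac{70}{9} = \frac{181946}{9}$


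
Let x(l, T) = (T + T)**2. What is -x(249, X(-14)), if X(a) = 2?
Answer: -16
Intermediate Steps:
x(l, T) = 4*T**2 (x(l, T) = (2*T)**2 = 4*T**2)
-x(249, X(-14)) = -4*2**2 = -4*4 = -1*16 = -16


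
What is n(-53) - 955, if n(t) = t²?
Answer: 1854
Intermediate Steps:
n(-53) - 955 = (-53)² - 955 = 2809 - 955 = 1854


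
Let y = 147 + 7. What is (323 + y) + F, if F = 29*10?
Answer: 767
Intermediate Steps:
F = 290
y = 154
(323 + y) + F = (323 + 154) + 290 = 477 + 290 = 767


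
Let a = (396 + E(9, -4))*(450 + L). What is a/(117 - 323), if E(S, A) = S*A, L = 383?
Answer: -149940/103 ≈ -1455.7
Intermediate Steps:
E(S, A) = A*S
a = 299880 (a = (396 - 4*9)*(450 + 383) = (396 - 36)*833 = 360*833 = 299880)
a/(117 - 323) = 299880/(117 - 323) = 299880/(-206) = 299880*(-1/206) = -149940/103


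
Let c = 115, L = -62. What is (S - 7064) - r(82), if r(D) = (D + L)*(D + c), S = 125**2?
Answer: 4621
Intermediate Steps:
S = 15625
r(D) = (-62 + D)*(115 + D) (r(D) = (D - 62)*(D + 115) = (-62 + D)*(115 + D))
(S - 7064) - r(82) = (15625 - 7064) - (-7130 + 82**2 + 53*82) = 8561 - (-7130 + 6724 + 4346) = 8561 - 1*3940 = 8561 - 3940 = 4621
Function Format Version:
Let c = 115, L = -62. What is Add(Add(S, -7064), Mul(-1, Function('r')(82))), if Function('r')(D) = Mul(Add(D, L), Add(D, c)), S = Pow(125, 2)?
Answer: 4621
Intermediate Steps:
S = 15625
Function('r')(D) = Mul(Add(-62, D), Add(115, D)) (Function('r')(D) = Mul(Add(D, -62), Add(D, 115)) = Mul(Add(-62, D), Add(115, D)))
Add(Add(S, -7064), Mul(-1, Function('r')(82))) = Add(Add(15625, -7064), Mul(-1, Add(-7130, Pow(82, 2), Mul(53, 82)))) = Add(8561, Mul(-1, Add(-7130, 6724, 4346))) = Add(8561, Mul(-1, 3940)) = Add(8561, -3940) = 4621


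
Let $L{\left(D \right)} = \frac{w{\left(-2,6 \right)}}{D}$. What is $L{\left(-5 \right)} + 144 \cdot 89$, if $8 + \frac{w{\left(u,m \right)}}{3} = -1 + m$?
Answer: $\frac{64089}{5} \approx 12818.0$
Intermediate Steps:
$w{\left(u,m \right)} = -27 + 3 m$ ($w{\left(u,m \right)} = -24 + 3 \left(-1 + m\right) = -24 + \left(-3 + 3 m\right) = -27 + 3 m$)
$L{\left(D \right)} = - \frac{9}{D}$ ($L{\left(D \right)} = \frac{-27 + 3 \cdot 6}{D} = \frac{-27 + 18}{D} = - \frac{9}{D}$)
$L{\left(-5 \right)} + 144 \cdot 89 = - \frac{9}{-5} + 144 \cdot 89 = \left(-9\right) \left(- \frac{1}{5}\right) + 12816 = \frac{9}{5} + 12816 = \frac{64089}{5}$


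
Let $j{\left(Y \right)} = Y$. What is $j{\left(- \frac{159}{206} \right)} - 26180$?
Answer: $- \frac{5393239}{206} \approx -26181.0$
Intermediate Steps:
$j{\left(- \frac{159}{206} \right)} - 26180 = - \frac{159}{206} - 26180 = - \frac{5393239}{206}$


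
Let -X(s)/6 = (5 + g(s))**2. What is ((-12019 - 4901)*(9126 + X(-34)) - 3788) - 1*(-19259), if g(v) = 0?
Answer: -151858449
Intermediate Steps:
X(s) = -150 (X(s) = -6*(5 + 0)**2 = -6*5**2 = -6*25 = -150)
((-12019 - 4901)*(9126 + X(-34)) - 3788) - 1*(-19259) = ((-12019 - 4901)*(9126 - 150) - 3788) - 1*(-19259) = (-16920*8976 - 3788) + 19259 = (-151873920 - 3788) + 19259 = -151877708 + 19259 = -151858449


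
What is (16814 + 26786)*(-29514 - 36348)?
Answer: -2871583200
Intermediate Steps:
(16814 + 26786)*(-29514 - 36348) = 43600*(-65862) = -2871583200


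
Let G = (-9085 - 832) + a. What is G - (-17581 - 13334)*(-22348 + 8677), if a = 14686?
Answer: -422634196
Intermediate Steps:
G = 4769 (G = (-9085 - 832) + 14686 = -9917 + 14686 = 4769)
G - (-17581 - 13334)*(-22348 + 8677) = 4769 - (-17581 - 13334)*(-22348 + 8677) = 4769 - (-30915)*(-13671) = 4769 - 1*422638965 = 4769 - 422638965 = -422634196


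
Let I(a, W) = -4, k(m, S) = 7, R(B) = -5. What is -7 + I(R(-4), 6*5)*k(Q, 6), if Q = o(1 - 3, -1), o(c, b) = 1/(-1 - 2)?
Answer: -35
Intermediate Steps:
o(c, b) = -⅓ (o(c, b) = 1/(-3) = -⅓)
Q = -⅓ ≈ -0.33333
-7 + I(R(-4), 6*5)*k(Q, 6) = -7 - 4*7 = -7 - 28 = -35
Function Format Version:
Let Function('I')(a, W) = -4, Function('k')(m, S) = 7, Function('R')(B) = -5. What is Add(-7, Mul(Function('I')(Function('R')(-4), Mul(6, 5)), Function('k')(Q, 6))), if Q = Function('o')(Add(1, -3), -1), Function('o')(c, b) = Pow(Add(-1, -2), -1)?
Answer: -35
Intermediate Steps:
Function('o')(c, b) = Rational(-1, 3) (Function('o')(c, b) = Pow(-3, -1) = Rational(-1, 3))
Q = Rational(-1, 3) ≈ -0.33333
Add(-7, Mul(Function('I')(Function('R')(-4), Mul(6, 5)), Function('k')(Q, 6))) = Add(-7, Mul(-4, 7)) = Add(-7, -28) = -35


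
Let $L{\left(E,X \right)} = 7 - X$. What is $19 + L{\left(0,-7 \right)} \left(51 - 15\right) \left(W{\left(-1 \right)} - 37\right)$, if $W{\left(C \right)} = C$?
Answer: $-19133$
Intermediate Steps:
$19 + L{\left(0,-7 \right)} \left(51 - 15\right) \left(W{\left(-1 \right)} - 37\right) = 19 + \left(7 - -7\right) \left(51 - 15\right) \left(-1 - 37\right) = 19 + \left(7 + 7\right) 36 \left(-38\right) = 19 + 14 \left(-1368\right) = 19 - 19152 = -19133$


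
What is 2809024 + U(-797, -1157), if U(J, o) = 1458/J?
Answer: 2238790670/797 ≈ 2.8090e+6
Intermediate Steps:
2809024 + U(-797, -1157) = 2809024 + 1458/(-797) = 2809024 + 1458*(-1/797) = 2809024 - 1458/797 = 2238790670/797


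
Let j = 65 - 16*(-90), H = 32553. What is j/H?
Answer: 1505/32553 ≈ 0.046232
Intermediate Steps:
j = 1505 (j = 65 + 1440 = 1505)
j/H = 1505/32553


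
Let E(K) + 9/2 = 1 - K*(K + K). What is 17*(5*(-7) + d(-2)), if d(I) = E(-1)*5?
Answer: -2125/2 ≈ -1062.5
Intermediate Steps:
E(K) = -7/2 - 2*K**2 (E(K) = -9/2 + (1 - K*(K + K)) = -9/2 + (1 - K*2*K) = -9/2 + (1 - 2*K**2) = -7/2 - 2*K**2)
d(I) = -55/2 (d(I) = (-7/2 - 2*(-1)**2)*5 = (-7/2 - 2*1)*5 = (-7/2 - 2)*5 = -11/2*5 = -55/2)
17*(5*(-7) + d(-2)) = 17*(5*(-7) - 55/2) = 17*(-35 - 55/2) = 17*(-125/2) = -2125/2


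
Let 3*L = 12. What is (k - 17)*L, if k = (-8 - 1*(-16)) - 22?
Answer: -124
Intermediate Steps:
L = 4 (L = (⅓)*12 = 4)
k = -14 (k = (-8 + 16) - 22 = 8 - 22 = -14)
(k - 17)*L = (-14 - 17)*4 = -31*4 = -124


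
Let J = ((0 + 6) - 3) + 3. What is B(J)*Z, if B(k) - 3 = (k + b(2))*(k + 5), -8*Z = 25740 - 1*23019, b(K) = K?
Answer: -247611/8 ≈ -30951.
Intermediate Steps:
Z = -2721/8 (Z = -(25740 - 1*23019)/8 = -(25740 - 23019)/8 = -⅛*2721 = -2721/8 ≈ -340.13)
J = 6 (J = (6 - 3) + 3 = 3 + 3 = 6)
B(k) = 3 + (2 + k)*(5 + k) (B(k) = 3 + (k + 2)*(k + 5) = 3 + (2 + k)*(5 + k))
B(J)*Z = (13 + 6² + 7*6)*(-2721/8) = (13 + 36 + 42)*(-2721/8) = 91*(-2721/8) = -247611/8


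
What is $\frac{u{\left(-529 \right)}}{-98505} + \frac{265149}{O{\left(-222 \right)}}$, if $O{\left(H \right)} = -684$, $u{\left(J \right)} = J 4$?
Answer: $- \frac{2901894989}{7486380} \approx -387.62$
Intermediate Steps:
$u{\left(J \right)} = 4 J$
$\frac{u{\left(-529 \right)}}{-98505} + \frac{265149}{O{\left(-222 \right)}} = \frac{4 \left(-529\right)}{-98505} + \frac{265149}{-684} = \left(-2116\right) \left(- \frac{1}{98505}\right) + 265149 \left(- \frac{1}{684}\right) = \frac{2116}{98505} - \frac{29461}{76} = - \frac{2901894989}{7486380}$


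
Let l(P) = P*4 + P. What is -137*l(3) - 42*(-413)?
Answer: 15291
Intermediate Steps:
l(P) = 5*P (l(P) = 4*P + P = 5*P)
-137*l(3) - 42*(-413) = -685*3 - 42*(-413) = -137*15 + 17346 = -2055 + 17346 = 15291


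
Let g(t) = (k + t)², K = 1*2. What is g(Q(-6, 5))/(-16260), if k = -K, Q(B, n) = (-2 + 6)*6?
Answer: -121/4065 ≈ -0.029766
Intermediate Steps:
K = 2
Q(B, n) = 24 (Q(B, n) = 4*6 = 24)
k = -2 (k = -1*2 = -2)
g(t) = (-2 + t)²
g(Q(-6, 5))/(-16260) = (-2 + 24)²/(-16260) = 22²*(-1/16260) = 484*(-1/16260) = -121/4065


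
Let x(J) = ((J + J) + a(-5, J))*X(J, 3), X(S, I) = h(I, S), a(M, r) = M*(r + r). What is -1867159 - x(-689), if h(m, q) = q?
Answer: 1930609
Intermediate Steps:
a(M, r) = 2*M*r (a(M, r) = M*(2*r) = 2*M*r)
X(S, I) = S
x(J) = -8*J² (x(J) = ((J + J) + 2*(-5)*J)*J = (2*J - 10*J)*J = (-8*J)*J = -8*J²)
-1867159 - x(-689) = -1867159 - (-8)*(-689)² = -1867159 - (-8)*474721 = -1867159 - 1*(-3797768) = -1867159 + 3797768 = 1930609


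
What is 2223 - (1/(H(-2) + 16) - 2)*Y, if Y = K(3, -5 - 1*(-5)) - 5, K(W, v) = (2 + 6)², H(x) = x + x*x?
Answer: 42079/18 ≈ 2337.7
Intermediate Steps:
H(x) = x + x²
K(W, v) = 64 (K(W, v) = 8² = 64)
Y = 59 (Y = 64 - 5 = 59)
2223 - (1/(H(-2) + 16) - 2)*Y = 2223 - (1/(-2*(1 - 2) + 16) - 2)*59 = 2223 - (1/(-2*(-1) + 16) - 2)*59 = 2223 - (1/(2 + 16) - 2)*59 = 2223 - (1/18 - 2)*59 = 2223 - (-35)*59/18 = 2223 - 1*(-2065/18) = 2223 + 2065/18 = 42079/18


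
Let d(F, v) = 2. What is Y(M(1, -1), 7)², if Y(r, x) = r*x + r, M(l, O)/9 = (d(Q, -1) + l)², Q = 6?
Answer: 419904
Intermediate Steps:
M(l, O) = 9*(2 + l)²
Y(r, x) = r + r*x
Y(M(1, -1), 7)² = ((9*(2 + 1)²)*(1 + 7))² = ((9*3²)*8)² = ((9*9)*8)² = (81*8)² = 648² = 419904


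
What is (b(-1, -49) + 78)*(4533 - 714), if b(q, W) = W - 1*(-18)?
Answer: 179493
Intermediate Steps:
b(q, W) = 18 + W (b(q, W) = W + 18 = 18 + W)
(b(-1, -49) + 78)*(4533 - 714) = ((18 - 49) + 78)*(4533 - 714) = (-31 + 78)*3819 = 47*3819 = 179493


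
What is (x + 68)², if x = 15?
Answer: 6889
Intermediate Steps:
(x + 68)² = (15 + 68)² = 83² = 6889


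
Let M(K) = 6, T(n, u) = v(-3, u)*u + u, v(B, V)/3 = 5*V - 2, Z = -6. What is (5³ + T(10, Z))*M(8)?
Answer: 4170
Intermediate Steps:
v(B, V) = -6 + 15*V (v(B, V) = 3*(5*V - 2) = 3*(-2 + 5*V) = -6 + 15*V)
T(n, u) = u + u*(-6 + 15*u) (T(n, u) = (-6 + 15*u)*u + u = u*(-6 + 15*u) + u = u + u*(-6 + 15*u))
(5³ + T(10, Z))*M(8) = (5³ + 5*(-6)*(-1 + 3*(-6)))*6 = (125 + 5*(-6)*(-1 - 18))*6 = (125 + 5*(-6)*(-19))*6 = (125 + 570)*6 = 695*6 = 4170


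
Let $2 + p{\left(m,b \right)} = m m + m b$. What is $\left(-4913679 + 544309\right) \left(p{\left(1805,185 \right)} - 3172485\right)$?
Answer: $-1832789048310$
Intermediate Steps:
$p{\left(m,b \right)} = -2 + m^{2} + b m$ ($p{\left(m,b \right)} = -2 + \left(m m + m b\right) = -2 + \left(m^{2} + b m\right) = -2 + m^{2} + b m$)
$\left(-4913679 + 544309\right) \left(p{\left(1805,185 \right)} - 3172485\right) = \left(-4913679 + 544309\right) \left(\left(-2 + 1805^{2} + 185 \cdot 1805\right) - 3172485\right) = - 4369370 \left(\left(-2 + 3258025 + 333925\right) - 3172485\right) = - 4369370 \left(3591948 - 3172485\right) = \left(-4369370\right) 419463 = -1832789048310$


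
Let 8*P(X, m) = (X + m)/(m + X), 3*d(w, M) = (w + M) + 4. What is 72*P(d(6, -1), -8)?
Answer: 9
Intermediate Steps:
d(w, M) = 4/3 + M/3 + w/3 (d(w, M) = ((w + M) + 4)/3 = ((M + w) + 4)/3 = (4 + M + w)/3 = 4/3 + M/3 + w/3)
P(X, m) = 1/8 (P(X, m) = ((X + m)/(m + X))/8 = ((X + m)/(X + m))/8 = (1/8)*1 = 1/8)
72*P(d(6, -1), -8) = 72*(1/8) = 9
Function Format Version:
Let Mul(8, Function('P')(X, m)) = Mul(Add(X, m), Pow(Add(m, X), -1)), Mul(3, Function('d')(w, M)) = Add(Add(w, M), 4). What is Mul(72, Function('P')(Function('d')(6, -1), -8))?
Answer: 9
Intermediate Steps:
Function('d')(w, M) = Add(Rational(4, 3), Mul(Rational(1, 3), M), Mul(Rational(1, 3), w)) (Function('d')(w, M) = Mul(Rational(1, 3), Add(Add(w, M), 4)) = Mul(Rational(1, 3), Add(Add(M, w), 4)) = Mul(Rational(1, 3), Add(4, M, w)) = Add(Rational(4, 3), Mul(Rational(1, 3), M), Mul(Rational(1, 3), w)))
Function('P')(X, m) = Rational(1, 8) (Function('P')(X, m) = Mul(Rational(1, 8), Mul(Add(X, m), Pow(Add(m, X), -1))) = Mul(Rational(1, 8), Mul(Add(X, m), Pow(Add(X, m), -1))) = Mul(Rational(1, 8), 1) = Rational(1, 8))
Mul(72, Function('P')(Function('d')(6, -1), -8)) = Mul(72, Rational(1, 8)) = 9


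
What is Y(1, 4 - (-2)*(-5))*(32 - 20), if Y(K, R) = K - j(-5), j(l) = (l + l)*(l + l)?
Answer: -1188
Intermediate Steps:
j(l) = 4*l² (j(l) = (2*l)*(2*l) = 4*l²)
Y(K, R) = -100 + K (Y(K, R) = K - 4*(-5)² = K - 4*25 = K - 1*100 = K - 100 = -100 + K)
Y(1, 4 - (-2)*(-5))*(32 - 20) = (-100 + 1)*(32 - 20) = -99*12 = -1188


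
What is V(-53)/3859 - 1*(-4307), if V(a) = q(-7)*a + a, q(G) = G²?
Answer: 16618063/3859 ≈ 4306.3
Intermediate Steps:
V(a) = 50*a (V(a) = (-7)²*a + a = 49*a + a = 50*a)
V(-53)/3859 - 1*(-4307) = (50*(-53))/3859 - 1*(-4307) = -2650*1/3859 + 4307 = -2650/3859 + 4307 = 16618063/3859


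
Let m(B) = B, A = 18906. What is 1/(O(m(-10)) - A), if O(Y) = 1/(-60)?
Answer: -60/1134361 ≈ -5.2893e-5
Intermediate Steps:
O(Y) = -1/60
1/(O(m(-10)) - A) = 1/(-1/60 - 1*18906) = 1/(-1/60 - 18906) = 1/(-1134361/60) = -60/1134361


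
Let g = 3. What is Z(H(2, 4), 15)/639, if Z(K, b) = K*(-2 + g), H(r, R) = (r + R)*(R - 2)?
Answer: 4/213 ≈ 0.018779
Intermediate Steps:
H(r, R) = (-2 + R)*(R + r) (H(r, R) = (R + r)*(-2 + R) = (-2 + R)*(R + r))
Z(K, b) = K (Z(K, b) = K*(-2 + 3) = K*1 = K)
Z(H(2, 4), 15)/639 = (4² - 2*4 - 2*2 + 4*2)/639 = (16 - 8 - 4 + 8)*(1/639) = 12*(1/639) = 4/213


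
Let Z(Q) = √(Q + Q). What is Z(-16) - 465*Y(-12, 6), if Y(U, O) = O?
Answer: -2790 + 4*I*√2 ≈ -2790.0 + 5.6569*I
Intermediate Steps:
Z(Q) = √2*√Q (Z(Q) = √(2*Q) = √2*√Q)
Z(-16) - 465*Y(-12, 6) = √2*√(-16) - 465*6 = √2*(4*I) - 2790 = 4*I*√2 - 2790 = -2790 + 4*I*√2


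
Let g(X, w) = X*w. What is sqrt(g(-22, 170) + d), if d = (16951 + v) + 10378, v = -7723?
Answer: sqrt(15866) ≈ 125.96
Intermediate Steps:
d = 19606 (d = (16951 - 7723) + 10378 = 9228 + 10378 = 19606)
sqrt(g(-22, 170) + d) = sqrt(-22*170 + 19606) = sqrt(-3740 + 19606) = sqrt(15866)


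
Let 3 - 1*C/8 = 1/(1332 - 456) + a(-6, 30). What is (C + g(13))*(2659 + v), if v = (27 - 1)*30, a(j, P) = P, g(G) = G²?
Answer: -35404505/219 ≈ -1.6166e+5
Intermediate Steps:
v = 780 (v = 26*30 = 780)
C = -47306/219 (C = 24 - 8*(1/(1332 - 456) + 30) = 24 - 8*(1/876 + 30) = 24 - 8*26281/876 = 24 - 52562/219 = -47306/219 ≈ -216.01)
(C + g(13))*(2659 + v) = (-47306/219 + 13²)*(2659 + 780) = (-47306/219 + 169)*3439 = -10295/219*3439 = -35404505/219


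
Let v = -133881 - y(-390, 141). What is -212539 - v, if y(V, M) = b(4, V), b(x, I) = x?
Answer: -78654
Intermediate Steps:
y(V, M) = 4
v = -133885 (v = -133881 - 1*4 = -133881 - 4 = -133885)
-212539 - v = -212539 - 1*(-133885) = -212539 + 133885 = -78654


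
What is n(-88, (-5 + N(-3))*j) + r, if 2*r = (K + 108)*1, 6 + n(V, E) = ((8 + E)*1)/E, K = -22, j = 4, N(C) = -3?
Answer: 151/4 ≈ 37.750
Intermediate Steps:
n(V, E) = -6 + (8 + E)/E (n(V, E) = -6 + ((8 + E)*1)/E = -6 + (8 + E)/E)
r = 43 (r = ((-22 + 108)*1)/2 = (86*1)/2 = (½)*86 = 43)
n(-88, (-5 + N(-3))*j) + r = (-5 + 8/(((-5 - 3)*4))) + 43 = (-5 + 8/((-8*4))) + 43 = (-5 + 8/(-32)) + 43 = (-5 + 8*(-1/32)) + 43 = (-5 - ¼) + 43 = -21/4 + 43 = 151/4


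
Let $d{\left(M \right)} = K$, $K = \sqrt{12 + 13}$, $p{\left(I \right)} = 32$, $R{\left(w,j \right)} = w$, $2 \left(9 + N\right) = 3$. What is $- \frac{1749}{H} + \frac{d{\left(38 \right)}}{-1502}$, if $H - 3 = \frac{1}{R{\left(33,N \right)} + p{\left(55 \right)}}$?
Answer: $- \frac{85377925}{147196} \approx -580.03$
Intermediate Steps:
$N = - \frac{15}{2}$ ($N = -9 + \frac{1}{2} \cdot 3 = -9 + \frac{3}{2} = - \frac{15}{2} \approx -7.5$)
$K = 5$ ($K = \sqrt{25} = 5$)
$d{\left(M \right)} = 5$
$H = \frac{196}{65}$ ($H = 3 + \frac{1}{33 + 32} = 3 + \frac{1}{65} = \frac{196}{65} \approx 3.0154$)
$- \frac{1749}{H} + \frac{d{\left(38 \right)}}{-1502} = - \frac{1749}{\frac{196}{65}} + \frac{5}{-1502} = \left(-1749\right) \frac{65}{196} + 5 \left(- \frac{1}{1502}\right) = - \frac{113685}{196} - \frac{5}{1502} = - \frac{85377925}{147196}$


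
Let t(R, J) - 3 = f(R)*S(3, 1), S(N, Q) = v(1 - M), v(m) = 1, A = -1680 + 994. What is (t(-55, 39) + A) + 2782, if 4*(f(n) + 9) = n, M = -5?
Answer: 8305/4 ≈ 2076.3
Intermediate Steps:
A = -686
S(N, Q) = 1
f(n) = -9 + n/4
t(R, J) = -6 + R/4 (t(R, J) = 3 + (-9 + R/4)*1 = 3 + (-9 + R/4) = -6 + R/4)
(t(-55, 39) + A) + 2782 = ((-6 + (1/4)*(-55)) - 686) + 2782 = ((-6 - 55/4) - 686) + 2782 = (-79/4 - 686) + 2782 = -2823/4 + 2782 = 8305/4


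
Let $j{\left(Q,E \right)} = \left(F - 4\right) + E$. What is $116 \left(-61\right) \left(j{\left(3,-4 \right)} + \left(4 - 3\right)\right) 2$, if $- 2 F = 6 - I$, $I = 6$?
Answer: $99064$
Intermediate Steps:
$F = 0$ ($F = - \frac{6 - 6}{2} = \left(- \frac{1}{2}\right) 0 = 0$)
$j{\left(Q,E \right)} = -4 + E$ ($j{\left(Q,E \right)} = \left(0 - 4\right) + E = -4 + E$)
$116 \left(-61\right) \left(j{\left(3,-4 \right)} + \left(4 - 3\right)\right) 2 = 116 \left(-61\right) \left(\left(-4 - 4\right) + \left(4 - 3\right)\right) 2 = - 7076 \left(-8 + \left(4 - 3\right)\right) 2 = - 7076 \left(-8 + 1\right) 2 = - 7076 \left(\left(-7\right) 2\right) = \left(-7076\right) \left(-14\right) = 99064$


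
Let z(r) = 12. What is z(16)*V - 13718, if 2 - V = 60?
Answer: -14414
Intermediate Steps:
V = -58 (V = 2 - 1*60 = 2 - 60 = -58)
z(16)*V - 13718 = 12*(-58) - 13718 = -696 - 13718 = -14414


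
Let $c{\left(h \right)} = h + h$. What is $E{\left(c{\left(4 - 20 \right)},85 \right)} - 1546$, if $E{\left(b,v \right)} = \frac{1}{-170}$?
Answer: $- \frac{262821}{170} \approx -1546.0$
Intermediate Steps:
$c{\left(h \right)} = 2 h$
$E{\left(b,v \right)} = - \frac{1}{170}$
$E{\left(c{\left(4 - 20 \right)},85 \right)} - 1546 = - \frac{1}{170} - 1546 = - \frac{262821}{170}$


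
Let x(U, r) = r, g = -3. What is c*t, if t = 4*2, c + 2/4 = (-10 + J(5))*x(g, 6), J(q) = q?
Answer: -244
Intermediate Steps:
c = -61/2 (c = -½ + (-10 + 5)*6 = -½ - 5*6 = -½ - 30 = -61/2 ≈ -30.500)
t = 8
c*t = -61/2*8 = -244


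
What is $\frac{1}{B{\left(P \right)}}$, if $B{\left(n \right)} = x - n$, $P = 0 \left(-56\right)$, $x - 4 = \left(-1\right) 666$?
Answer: $- \frac{1}{662} \approx -0.0015106$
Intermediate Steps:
$x = -662$ ($x = 4 - 666 = -662$)
$P = 0$
$B{\left(n \right)} = -662 - n$
$\frac{1}{B{\left(P \right)}} = \frac{1}{-662 - 0} = \frac{1}{-662 + 0} = \frac{1}{-662} = - \frac{1}{662}$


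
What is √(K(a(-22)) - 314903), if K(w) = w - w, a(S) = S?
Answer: I*√314903 ≈ 561.16*I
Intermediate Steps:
K(w) = 0
√(K(a(-22)) - 314903) = √(0 - 314903) = √(-314903) = I*√314903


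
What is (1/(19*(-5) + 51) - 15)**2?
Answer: 436921/1936 ≈ 225.68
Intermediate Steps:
(1/(19*(-5) + 51) - 15)**2 = (1/(-95 + 51) - 15)**2 = (1/(-44) - 15)**2 = (-1/44 - 15)**2 = (-661/44)**2 = 436921/1936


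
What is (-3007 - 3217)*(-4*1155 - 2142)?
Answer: 42086688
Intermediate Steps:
(-3007 - 3217)*(-4*1155 - 2142) = -6224*(-4620 - 2142) = -6224*(-6762) = 42086688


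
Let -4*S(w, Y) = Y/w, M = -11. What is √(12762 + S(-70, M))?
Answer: √250134430/140 ≈ 112.97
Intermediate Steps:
S(w, Y) = -Y/(4*w)
√(12762 + S(-70, M)) = √(12762 - ¼*(-11)/(-70)) = √(12762 - ¼*(-11)*(-1/70)) = √(12762 - 11/280) = √(3573349/280) = √250134430/140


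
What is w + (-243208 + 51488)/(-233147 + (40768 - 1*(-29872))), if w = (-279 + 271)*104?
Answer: -135014104/162507 ≈ -830.82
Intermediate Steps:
w = -832 (w = -8*104 = -832)
w + (-243208 + 51488)/(-233147 + (40768 - 1*(-29872))) = -832 + (-243208 + 51488)/(-233147 + (40768 - 1*(-29872))) = -832 - 191720/(-233147 + (40768 + 29872)) = -832 - 191720/(-233147 + 70640) = -832 - 191720/(-162507) = -832 - 191720*(-1/162507) = -832 + 191720/162507 = -135014104/162507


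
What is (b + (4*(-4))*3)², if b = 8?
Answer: 1600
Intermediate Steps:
(b + (4*(-4))*3)² = (8 + (4*(-4))*3)² = (8 - 16*3)² = (8 - 48)² = (-40)² = 1600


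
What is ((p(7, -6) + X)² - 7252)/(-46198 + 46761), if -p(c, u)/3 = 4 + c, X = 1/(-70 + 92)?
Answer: -2984343/272492 ≈ -10.952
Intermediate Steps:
X = 1/22 ≈ 0.045455
p(c, u) = -12 - 3*c (p(c, u) = -3*(4 + c) = -12 - 3*c)
((p(7, -6) + X)² - 7252)/(-46198 + 46761) = (((-12 - 3*7) + 1/22)² - 7252)/(-46198 + 46761) = (((-12 - 21) + 1/22)² - 7252)/563 = ((-33 + 1/22)² - 7252)*(1/563) = ((-725/22)² - 7252)*(1/563) = (525625/484 - 7252)*(1/563) = -2984343/484*1/563 = -2984343/272492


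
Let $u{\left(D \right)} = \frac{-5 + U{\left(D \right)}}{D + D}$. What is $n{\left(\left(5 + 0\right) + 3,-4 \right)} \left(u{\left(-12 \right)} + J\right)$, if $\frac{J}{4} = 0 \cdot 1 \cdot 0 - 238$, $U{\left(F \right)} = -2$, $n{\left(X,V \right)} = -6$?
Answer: $\frac{22841}{4} \approx 5710.3$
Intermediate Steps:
$J = -952$ ($J = 4 \left(0 \cdot 1 \cdot 0 - 238\right) = 4 \left(0 \cdot 0 - 238\right) = 4 \left(0 - 238\right) = 4 \left(-238\right) = -952$)
$u{\left(D \right)} = - \frac{7}{2 D}$ ($u{\left(D \right)} = \frac{-5 - 2}{D + D} = - \frac{7}{2 D}$)
$n{\left(\left(5 + 0\right) + 3,-4 \right)} \left(u{\left(-12 \right)} + J\right) = - 6 \left(- \frac{7}{2 \left(-12\right)} - 952\right) = - 6 \left(\left(- \frac{7}{2}\right) \left(- \frac{1}{12}\right) - 952\right) = - 6 \left(\frac{7}{24} - 952\right) = \left(-6\right) \left(- \frac{22841}{24}\right) = \frac{22841}{4}$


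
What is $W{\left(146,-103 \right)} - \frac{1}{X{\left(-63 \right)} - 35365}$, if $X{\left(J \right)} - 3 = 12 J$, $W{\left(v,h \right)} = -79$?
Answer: $- \frac{2853321}{36118} \approx -79.0$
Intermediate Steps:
$X{\left(J \right)} = 3 + 12 J$
$W{\left(146,-103 \right)} - \frac{1}{X{\left(-63 \right)} - 35365} = -79 - \frac{1}{\left(3 + 12 \left(-63\right)\right) - 35365} = -79 - \frac{1}{\left(3 - 756\right) - 35365} = -79 - \frac{1}{-753 - 35365} = -79 - \frac{1}{-36118} = -79 - - \frac{1}{36118} = -79 + \frac{1}{36118} = - \frac{2853321}{36118}$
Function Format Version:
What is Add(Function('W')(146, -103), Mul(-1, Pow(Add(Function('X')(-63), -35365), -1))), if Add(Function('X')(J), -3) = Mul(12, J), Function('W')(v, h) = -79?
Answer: Rational(-2853321, 36118) ≈ -79.000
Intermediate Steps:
Function('X')(J) = Add(3, Mul(12, J))
Add(Function('W')(146, -103), Mul(-1, Pow(Add(Function('X')(-63), -35365), -1))) = Add(-79, Mul(-1, Pow(Add(Add(3, Mul(12, -63)), -35365), -1))) = Add(-79, Mul(-1, Pow(Add(Add(3, -756), -35365), -1))) = Add(-79, Mul(-1, Pow(Add(-753, -35365), -1))) = Add(-79, Mul(-1, Pow(-36118, -1))) = Add(-79, Mul(-1, Rational(-1, 36118))) = Add(-79, Rational(1, 36118)) = Rational(-2853321, 36118)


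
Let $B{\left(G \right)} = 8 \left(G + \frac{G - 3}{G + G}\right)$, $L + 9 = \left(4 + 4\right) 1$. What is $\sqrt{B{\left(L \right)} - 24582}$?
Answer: $i \sqrt{24574} \approx 156.76 i$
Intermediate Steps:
$L = -1$ ($L = -9 + \left(4 + 4\right) 1 = -9 + 8 \cdot 1 = -9 + 8 = -1$)
$B{\left(G \right)} = 8 G + \frac{4 \left(-3 + G\right)}{G}$ ($B{\left(G \right)} = 8 \left(G + \frac{-3 + G}{2 G}\right) = 8 G + \frac{4 \left(-3 + G\right)}{G}$)
$\sqrt{B{\left(L \right)} - 24582} = \sqrt{\left(4 - \frac{12}{-1} + 8 \left(-1\right)\right) - 24582} = \sqrt{\left(4 - -12 - 8\right) - 24582} = \sqrt{\left(4 + 12 - 8\right) - 24582} = \sqrt{8 - 24582} = \sqrt{-24574} = i \sqrt{24574}$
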